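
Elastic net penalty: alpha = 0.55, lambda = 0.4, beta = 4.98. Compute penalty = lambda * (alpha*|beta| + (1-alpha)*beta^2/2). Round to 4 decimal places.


alpha * |beta| = 0.55 * 4.98 = 2.7390.
(1-alpha) * beta^2/2 = 0.45 * 24.8004/2 = 5.5801.
Total = 0.4 * (2.7390 + 5.5801) = 3.3276.

3.3276


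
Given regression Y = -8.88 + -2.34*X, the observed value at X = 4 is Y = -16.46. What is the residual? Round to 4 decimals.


Fitted value at X = 4 is yhat = -8.88 + -2.34*4 = -18.2400.
Residual = -16.46 - -18.2400 = 1.7800.

1.7800


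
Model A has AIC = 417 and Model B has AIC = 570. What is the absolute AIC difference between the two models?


Compute |417 - 570| = 153.
Model A has the smaller AIC.

153


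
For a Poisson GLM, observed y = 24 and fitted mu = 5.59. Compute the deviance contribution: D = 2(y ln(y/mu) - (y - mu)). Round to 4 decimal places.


First: ln(24/5.59) = 1.457075.
Then: 24 * 1.457075 = 34.969800.
y - mu = 24 - 5.59 = 18.41.
D = 2(34.969800 - 18.41) = 33.119600, which rounds to 33.1196.

33.1196


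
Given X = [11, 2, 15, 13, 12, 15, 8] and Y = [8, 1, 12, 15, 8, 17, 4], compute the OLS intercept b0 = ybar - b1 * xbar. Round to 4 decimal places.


First find the slope: b1 = 1.1216.
Means: xbar = 10.8571, ybar = 9.2857.
b0 = ybar - b1 * xbar = 9.2857 - 1.1216 * 10.8571 = -2.8919.

-2.8919


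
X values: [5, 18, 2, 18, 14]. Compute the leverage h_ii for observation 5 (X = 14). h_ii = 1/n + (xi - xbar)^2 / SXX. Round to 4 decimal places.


Mean of X: xbar = 11.4000.
SXX = 223.2000.
For X = 14: h = 1/5 + (14 - 11.4000)^2/223.2000 = 0.2303.

0.2303


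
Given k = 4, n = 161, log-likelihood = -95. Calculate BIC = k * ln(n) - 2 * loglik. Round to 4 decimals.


k * ln(n) = 4 * ln(161) = 4 * 5.081404 = 20.325616.
-2 * loglik = -2 * (-95) = 190.
BIC = 20.325616 + 190 = 210.325616, which rounds to 210.3256.

210.3256


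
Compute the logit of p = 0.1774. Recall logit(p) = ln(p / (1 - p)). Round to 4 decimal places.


Compute the odds: 0.1774/0.8226 = 0.2157.
Take the natural log: ln(0.2157) = -1.5341.

-1.5341


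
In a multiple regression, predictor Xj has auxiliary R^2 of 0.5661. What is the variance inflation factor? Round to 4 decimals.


Using VIF = 1/(1 - R^2_j):
1 - 0.5661 = 0.4339.
VIF = 2.3047.

2.3047


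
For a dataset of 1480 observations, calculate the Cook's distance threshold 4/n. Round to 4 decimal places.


The threshold is 4/n.
4/1480 = 0.0027.

0.0027


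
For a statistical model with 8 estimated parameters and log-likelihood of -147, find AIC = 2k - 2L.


AIC = 2k - 2*loglik = 2(8) - 2(-147).
= 16 + 294 = 310.

310


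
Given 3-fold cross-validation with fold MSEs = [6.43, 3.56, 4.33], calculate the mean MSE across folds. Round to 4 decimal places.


Add all fold MSEs: 14.3200.
Divide by k = 3: 14.3200/3 = 4.7733.

4.7733


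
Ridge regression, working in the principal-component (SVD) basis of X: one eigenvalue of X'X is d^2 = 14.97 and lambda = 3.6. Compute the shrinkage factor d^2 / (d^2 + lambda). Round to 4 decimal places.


Denominator = d^2 + lambda = 14.97 + 3.6 = 18.5700.
Shrinkage = 14.97 / 18.5700 = 0.8061.

0.8061


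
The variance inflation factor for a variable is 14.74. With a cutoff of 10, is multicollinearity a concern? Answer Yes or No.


Compare VIF = 14.74 to the threshold of 10.
14.74 >= 10, so the answer is Yes.

Yes


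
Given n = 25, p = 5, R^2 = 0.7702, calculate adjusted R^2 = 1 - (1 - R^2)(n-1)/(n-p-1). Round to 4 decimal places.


Using the formula:
(1 - 0.7702) = 0.2298.
Multiply by 24/19: 0.2298 * 24 = 5.5152, then 5.5152 / 19 = 0.2903.
Adj R^2 = 1 - 0.2903 = 0.7097.

0.7097


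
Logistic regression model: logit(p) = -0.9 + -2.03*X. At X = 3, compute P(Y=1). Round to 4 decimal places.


Compute z = -0.9 + (-2.03)(3) = -6.9900.
exp(-z) = 1085.7215.
P = 1/(1 + 1085.7215) = 0.0009.

0.0009


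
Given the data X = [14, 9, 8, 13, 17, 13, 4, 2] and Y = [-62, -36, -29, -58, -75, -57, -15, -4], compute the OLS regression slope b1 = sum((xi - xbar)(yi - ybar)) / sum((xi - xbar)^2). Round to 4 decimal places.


First compute the means: xbar = 10.0000, ybar = -42.0000.
Then S_xx = sum((xi - xbar)^2) = 188.0000.
S_xy = sum((xi - xbar)(yi - ybar)) = -902.0000.
b1 = S_xy / S_xx = -902.0000 / 188.0000 = -4.7979.

-4.7979


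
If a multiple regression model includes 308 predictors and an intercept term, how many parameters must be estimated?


Including the intercept, the model has 308 predictor coefficients + 1 intercept.
Total = 309.

309


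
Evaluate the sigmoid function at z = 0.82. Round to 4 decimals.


Compute exp(-0.8200) = 0.4404.
Sigmoid = 1 / (1 + 0.4404) = 1 / 1.4404 = 0.6942.

0.6942


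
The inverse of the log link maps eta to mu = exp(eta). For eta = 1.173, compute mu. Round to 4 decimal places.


The inverse log link gives:
mu = exp(1.173) = 3.2317.

3.2317


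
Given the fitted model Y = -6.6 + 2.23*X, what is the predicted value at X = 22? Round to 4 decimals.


Predicted value:
Y = -6.6 + (2.23)(22) = -6.6 + 49.0600 = 42.4600.

42.4600


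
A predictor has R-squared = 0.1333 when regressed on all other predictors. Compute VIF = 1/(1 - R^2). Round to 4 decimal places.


Using VIF = 1/(1 - R^2_j):
1 - 0.1333 = 0.8667.
VIF = 1.1538.

1.1538


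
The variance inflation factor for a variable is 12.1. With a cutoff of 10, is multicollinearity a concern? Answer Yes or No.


Compare VIF = 12.1 to the threshold of 10.
12.1 >= 10, so the answer is Yes.

Yes


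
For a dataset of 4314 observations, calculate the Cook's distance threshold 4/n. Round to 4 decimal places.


The threshold is 4/n.
4/4314 = 0.0009.

0.0009


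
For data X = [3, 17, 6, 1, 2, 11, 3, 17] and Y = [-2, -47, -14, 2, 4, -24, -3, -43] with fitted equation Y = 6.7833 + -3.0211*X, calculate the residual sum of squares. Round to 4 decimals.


Predicted values from Y = 6.7833 + -3.0211*X.
Residuals: [0.2800, -2.4246, -2.6567, -1.7622, 3.2589, 2.4488, -0.7200, 1.5754].
SSres = 35.7378.

35.7378


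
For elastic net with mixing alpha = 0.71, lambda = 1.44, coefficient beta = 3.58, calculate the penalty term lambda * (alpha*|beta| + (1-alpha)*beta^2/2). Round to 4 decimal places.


alpha * |beta| = 0.71 * 3.58 = 2.5418.
(1-alpha) * beta^2/2 = 0.29 * 12.8164/2 = 1.8584.
Total = 1.44 * (2.5418 + 1.8584) = 6.3363.

6.3363


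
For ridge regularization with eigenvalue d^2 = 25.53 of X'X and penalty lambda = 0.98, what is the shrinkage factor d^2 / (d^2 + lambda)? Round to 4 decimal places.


d^2 + lambda = 25.53 + 0.98 = 26.5100.
Shrinkage factor = 25.53/26.5100 = 0.9630.

0.9630


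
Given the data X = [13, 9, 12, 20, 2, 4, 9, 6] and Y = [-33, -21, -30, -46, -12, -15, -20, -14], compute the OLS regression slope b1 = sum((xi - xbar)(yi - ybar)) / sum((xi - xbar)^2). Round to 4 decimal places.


First compute the means: xbar = 9.3750, ybar = -23.8750.
Then S_xx = sum((xi - xbar)^2) = 227.8750.
S_xy = sum((xi - xbar)(yi - ybar)) = -455.3750.
b1 = S_xy / S_xx = -455.3750 / 227.8750 = -1.9984.

-1.9984


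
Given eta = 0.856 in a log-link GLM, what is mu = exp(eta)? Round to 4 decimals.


Apply the inverse link:
mu = e^0.856 = 2.3537.

2.3537


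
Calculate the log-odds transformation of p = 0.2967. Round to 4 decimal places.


1 - p = 0.7033.
p/(1-p) = 0.4219.
logit = ln(0.4219) = -0.8631.

-0.8631


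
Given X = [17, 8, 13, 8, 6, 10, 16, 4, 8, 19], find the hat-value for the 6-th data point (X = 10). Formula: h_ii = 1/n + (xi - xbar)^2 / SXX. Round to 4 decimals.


Mean of X: xbar = 10.9000.
SXX = 230.9000.
For X = 10: h = 1/10 + (10 - 10.9000)^2/230.9000 = 0.1035.

0.1035


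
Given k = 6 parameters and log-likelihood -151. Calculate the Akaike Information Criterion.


AIC = 2*6 - 2*(-151).
= 12 + 302 = 314.

314


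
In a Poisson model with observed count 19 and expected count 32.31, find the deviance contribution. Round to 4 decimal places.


y/mu = 19/32.31 = 0.588053 (approx.), and ln(19/32.31) = -0.530938.
y * ln(y/mu) = 19 * -0.530938 = -10.087822.
y - mu = -13.31.
D = 2 * (-10.087822 - -13.31) = 6.444356, which rounds to 6.4444.

6.4444


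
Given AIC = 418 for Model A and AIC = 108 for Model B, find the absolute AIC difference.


Absolute difference = |418 - 108| = 310.
The model with lower AIC (B) is preferred.

310


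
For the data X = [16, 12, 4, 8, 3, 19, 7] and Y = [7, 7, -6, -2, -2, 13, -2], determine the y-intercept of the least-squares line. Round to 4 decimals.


Compute b1 = 1.0744 from the OLS formula.
With xbar = 9.8571 and ybar = 2.1429, the intercept is:
b0 = 2.1429 - 1.0744 * 9.8571 = -8.4478.

-8.4478


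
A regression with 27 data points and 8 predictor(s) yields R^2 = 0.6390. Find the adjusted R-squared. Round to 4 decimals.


Plug in: Adj R^2 = 1 - (1 - 0.6390) * 26/18.
= 1 - 0.3610 * 26/18
= 1 - 9.3860 / 18
= 1 - 0.5214 = 0.4786.

0.4786


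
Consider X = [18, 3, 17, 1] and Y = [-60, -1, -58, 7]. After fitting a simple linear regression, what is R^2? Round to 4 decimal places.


The fitted line is Y = 10.9598 + -3.9959*X.
SSres = 1.9959, SStot = 3878.0000.
R^2 = 1 - SSres/SStot = 0.9995.

0.9995


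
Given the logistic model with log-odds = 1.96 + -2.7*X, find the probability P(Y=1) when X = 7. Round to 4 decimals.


z = 1.96 + -2.7 * 7 = -16.9400.
Sigmoid: P = 1 / (1 + exp(16.9400)) = 0.0000.

0.0000


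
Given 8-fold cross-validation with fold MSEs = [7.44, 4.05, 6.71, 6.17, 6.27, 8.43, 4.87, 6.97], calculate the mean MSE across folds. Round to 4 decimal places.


Sum of fold MSEs = 50.9100.
Average = 50.9100 / 8 = 6.3638.

6.3638


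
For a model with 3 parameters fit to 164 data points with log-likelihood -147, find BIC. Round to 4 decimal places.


Compute k*ln(n) = 3*ln(164) = 3*5.099866 = 15.299598.
Then -2*loglik = 294.
BIC = 15.299598 + 294 = 309.299598, which rounds to 309.2996.

309.2996


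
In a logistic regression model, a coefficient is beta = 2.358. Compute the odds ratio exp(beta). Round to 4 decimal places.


Odds ratio = exp(beta) = exp(2.358).
= 10.5698.

10.5698


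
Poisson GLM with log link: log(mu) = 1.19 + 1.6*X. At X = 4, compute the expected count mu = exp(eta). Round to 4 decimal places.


Compute eta = 1.19 + 1.6 * 4 = 7.5900.
Apply inverse link: mu = e^7.5900 = 1978.3135.

1978.3135


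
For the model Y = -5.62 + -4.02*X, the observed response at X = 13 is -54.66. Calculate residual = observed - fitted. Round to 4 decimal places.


Compute yhat = -5.62 + (-4.02)(13) = -57.8800.
Residual = actual - predicted = -54.66 - -57.8800 = 3.2200.

3.2200


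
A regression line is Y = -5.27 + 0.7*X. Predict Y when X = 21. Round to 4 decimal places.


Substitute X = 21 into the equation:
Y = -5.27 + 0.7 * 21 = -5.27 + 14.7000 = 9.4300.

9.4300


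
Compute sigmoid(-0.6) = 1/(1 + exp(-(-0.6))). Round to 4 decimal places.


exp(0.6000) = 1.8221.
1 + exp(-z) = 2.8221.
sigmoid = 1/2.8221 = 0.3543.

0.3543


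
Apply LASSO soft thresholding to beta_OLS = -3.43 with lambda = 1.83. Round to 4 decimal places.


|beta_OLS| = 3.43.
lambda = 1.83.
Since |beta| > lambda, coefficient = sign(beta)*(|beta| - lambda) = -1.6000.
Result = -1.6000.

-1.6000


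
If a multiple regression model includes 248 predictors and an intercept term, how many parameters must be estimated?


Each predictor gets one coefficient, plus one intercept.
Total parameters = 248 + 1 = 249.

249


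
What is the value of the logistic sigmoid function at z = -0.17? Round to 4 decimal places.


First, exp(0.1700) = 1.1853.
Then sigma(z) = 1/(1 + 1.1853) = 0.4576.

0.4576


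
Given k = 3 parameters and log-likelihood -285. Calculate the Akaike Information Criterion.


Compute:
2k = 2*3 = 6.
-2*loglik = -2*(-285) = 570.
AIC = 6 + 570 = 576.

576


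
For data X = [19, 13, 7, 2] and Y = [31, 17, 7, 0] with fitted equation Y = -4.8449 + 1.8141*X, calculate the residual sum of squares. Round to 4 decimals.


Predicted values from Y = -4.8449 + 1.8141*X.
Residuals: [1.3770, -1.7384, -0.8538, 1.2167].
SSres = 7.1275.

7.1275


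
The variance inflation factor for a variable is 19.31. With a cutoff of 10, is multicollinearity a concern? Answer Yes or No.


The threshold is 10.
VIF = 19.31 is >= 10.
Multicollinearity indication: Yes.

Yes


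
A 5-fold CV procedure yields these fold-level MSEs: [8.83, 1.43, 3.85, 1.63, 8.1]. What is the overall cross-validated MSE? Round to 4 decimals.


Add all fold MSEs: 23.8400.
Divide by k = 5: 23.8400/5 = 4.7680.

4.7680


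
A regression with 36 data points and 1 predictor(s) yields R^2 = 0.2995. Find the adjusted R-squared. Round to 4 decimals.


Adjusted R^2 = 1 - (1 - R^2) * (n-1)/(n-p-1).
(1 - R^2) = 0.7005.
(n-1)/(n-p-1) = 35/34.
(1 - R^2) * (n-1) = 0.7005 * 35 = 24.5175.
Divide by (n-p-1): 24.5175 / 34 = 0.7211.
Adj R^2 = 1 - 0.7211 = 0.2789.

0.2789


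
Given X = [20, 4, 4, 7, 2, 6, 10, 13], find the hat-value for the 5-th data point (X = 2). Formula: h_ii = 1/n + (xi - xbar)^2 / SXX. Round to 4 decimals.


Compute xbar = 8.2500 with n = 8 observations.
SXX = 245.5000.
Leverage = 1/8 + (2 - 8.2500)^2/245.5000 = 0.2841.

0.2841


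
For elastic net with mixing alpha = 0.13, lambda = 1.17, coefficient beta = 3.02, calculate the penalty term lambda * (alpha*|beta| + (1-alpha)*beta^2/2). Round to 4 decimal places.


alpha * |beta| = 0.13 * 3.02 = 0.3926.
(1-alpha) * beta^2/2 = 0.87 * 9.1204/2 = 3.9674.
Total = 1.17 * (0.3926 + 3.9674) = 5.1012.

5.1012


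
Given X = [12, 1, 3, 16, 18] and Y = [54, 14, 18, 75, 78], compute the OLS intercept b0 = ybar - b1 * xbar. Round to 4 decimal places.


Compute b1 = 3.9744 from the OLS formula.
With xbar = 10.0000 and ybar = 47.8000, the intercept is:
b0 = 47.8000 - 3.9744 * 10.0000 = 8.0564.

8.0564


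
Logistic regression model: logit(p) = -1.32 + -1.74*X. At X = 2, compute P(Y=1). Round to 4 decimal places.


Linear predictor: z = -1.32 + -1.74 * 2 = -4.8000.
P = 1/(1 + exp(4.8000)) = 1/(1 + 121.5104) = 0.0082.

0.0082


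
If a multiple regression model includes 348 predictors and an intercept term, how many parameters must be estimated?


Including the intercept, the model has 348 predictor coefficients + 1 intercept.
Total = 349.

349


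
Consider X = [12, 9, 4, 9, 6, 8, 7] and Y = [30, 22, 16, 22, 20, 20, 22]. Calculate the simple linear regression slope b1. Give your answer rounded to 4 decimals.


The sample means are xbar = 7.8571 and ybar = 21.7143.
Compute S_xx = 38.8571 and S_xy = 59.7143.
Slope b1 = S_xy / S_xx = 59.7143 / 38.8571 = 1.5368.

1.5368


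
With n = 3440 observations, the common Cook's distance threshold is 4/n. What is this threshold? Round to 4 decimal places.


Using the rule of thumb:
Threshold = 4 / 3440 = 0.0012.

0.0012


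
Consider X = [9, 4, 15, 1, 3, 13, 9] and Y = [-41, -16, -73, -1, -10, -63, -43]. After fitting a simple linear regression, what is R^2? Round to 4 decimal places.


After computing the OLS fit (b0=4.7979, b1=-5.1960):
SSres = 3.0717, SStot = 4469.4286.
R^2 = 1 - 3.0717/4469.4286 = 0.9993.

0.9993


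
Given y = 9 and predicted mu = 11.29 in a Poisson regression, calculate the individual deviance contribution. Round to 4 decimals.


Compute y*ln(y/mu) = 9*ln(9/11.29) = 9*-0.226693 = -2.040237.
y - mu = -2.29.
D = 2*(-2.040237 - (-2.29)) = 0.499526, which rounds to 0.4995.

0.4995


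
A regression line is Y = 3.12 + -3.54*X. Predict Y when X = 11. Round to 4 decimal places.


Predicted value:
Y = 3.12 + (-3.54)(11) = 3.12 + -38.9400 = -35.8200.

-35.8200


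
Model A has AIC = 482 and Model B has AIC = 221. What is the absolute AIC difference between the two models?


Absolute difference = |482 - 221| = 261.
The model with lower AIC (B) is preferred.

261


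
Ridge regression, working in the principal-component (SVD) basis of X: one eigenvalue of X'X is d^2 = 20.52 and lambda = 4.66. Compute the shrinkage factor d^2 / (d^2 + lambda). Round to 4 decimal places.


d^2 + lambda = 20.52 + 4.66 = 25.1800.
Shrinkage factor = 20.52/25.1800 = 0.8149.

0.8149


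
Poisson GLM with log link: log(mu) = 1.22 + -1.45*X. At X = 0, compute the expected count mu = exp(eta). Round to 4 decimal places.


Compute eta = 1.22 + -1.45 * 0 = 1.2200.
Apply inverse link: mu = e^1.2200 = 3.3872.

3.3872


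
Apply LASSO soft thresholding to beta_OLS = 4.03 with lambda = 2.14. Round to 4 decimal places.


Check: |4.03| = 4.03 vs lambda = 2.14.
Since |beta| > lambda, coefficient = sign(beta)*(|beta| - lambda) = 1.8900.
Soft-thresholded coefficient = 1.8900.

1.8900


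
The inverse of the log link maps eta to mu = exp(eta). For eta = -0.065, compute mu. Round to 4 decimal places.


Apply the inverse link:
mu = e^-0.065 = 0.9371.

0.9371


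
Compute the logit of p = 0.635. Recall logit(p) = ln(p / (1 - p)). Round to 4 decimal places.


Compute the odds: 0.635/0.365 = 1.7397.
Take the natural log: ln(1.7397) = 0.5537.

0.5537


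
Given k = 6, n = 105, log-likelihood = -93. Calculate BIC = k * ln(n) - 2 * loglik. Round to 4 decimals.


k * ln(n) = 6 * ln(105) = 6 * 4.653960 = 27.923760.
-2 * loglik = -2 * (-93) = 186.
BIC = 27.923760 + 186 = 213.923760, which rounds to 213.9238.

213.9238


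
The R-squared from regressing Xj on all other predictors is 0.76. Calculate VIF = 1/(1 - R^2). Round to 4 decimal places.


VIF = 1 / (1 - 0.76).
= 1 / 0.24 = 4.1667.

4.1667


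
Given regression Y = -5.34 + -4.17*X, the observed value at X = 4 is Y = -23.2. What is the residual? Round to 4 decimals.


Predicted = -5.34 + -4.17 * 4 = -22.0200.
Residual = -23.2 - -22.0200 = -1.1800.

-1.1800


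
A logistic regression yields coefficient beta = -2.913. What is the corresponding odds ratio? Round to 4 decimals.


The odds ratio is computed as:
OR = e^(-2.913) = 0.0543.

0.0543


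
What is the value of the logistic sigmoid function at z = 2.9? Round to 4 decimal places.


First, exp(-2.9000) = 0.0550.
Then sigma(z) = 1/(1 + 0.0550) = 0.9478.

0.9478


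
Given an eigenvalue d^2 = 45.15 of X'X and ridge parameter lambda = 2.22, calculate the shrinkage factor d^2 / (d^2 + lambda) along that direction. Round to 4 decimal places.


Compute the denominator: 45.15 + 2.22 = 47.3700.
Shrinkage factor = 45.15 / 47.3700 = 0.9531.

0.9531


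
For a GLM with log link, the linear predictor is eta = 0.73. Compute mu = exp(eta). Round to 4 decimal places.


mu = exp(eta) = exp(0.73).
= 2.0751.

2.0751


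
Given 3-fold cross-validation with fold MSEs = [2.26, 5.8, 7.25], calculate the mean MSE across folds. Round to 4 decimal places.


Add all fold MSEs: 15.3100.
Divide by k = 3: 15.3100/3 = 5.1033.

5.1033


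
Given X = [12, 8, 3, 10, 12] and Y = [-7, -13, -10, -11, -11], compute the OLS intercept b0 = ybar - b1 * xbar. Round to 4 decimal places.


The slope is b1 = 0.1429.
Sample means are xbar = 9.0000 and ybar = -10.4000.
Intercept: b0 = -10.4000 - (0.1429)(9.0000) = -11.6857.

-11.6857


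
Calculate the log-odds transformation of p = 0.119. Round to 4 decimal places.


1 - p = 0.881.
p/(1-p) = 0.1351.
logit = ln(0.1351) = -2.0019.

-2.0019


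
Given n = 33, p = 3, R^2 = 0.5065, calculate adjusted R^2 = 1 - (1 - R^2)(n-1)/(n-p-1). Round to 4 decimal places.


Using the formula:
(1 - 0.5065) = 0.4935.
Multiply by 32/29: 0.4935 * 32 = 15.7920, then 15.7920 / 29 = 0.5446.
Adj R^2 = 1 - 0.5446 = 0.4554.

0.4554


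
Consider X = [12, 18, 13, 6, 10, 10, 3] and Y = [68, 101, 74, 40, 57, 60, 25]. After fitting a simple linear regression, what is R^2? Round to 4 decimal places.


The fitted line is Y = 9.1091 + 5.0172*X.
SSres = 11.3869, SStot = 3571.4286.
R^2 = 1 - SSres/SStot = 0.9968.

0.9968


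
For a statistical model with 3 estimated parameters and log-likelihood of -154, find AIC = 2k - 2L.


Compute:
2k = 2*3 = 6.
-2*loglik = -2*(-154) = 308.
AIC = 6 + 308 = 314.

314


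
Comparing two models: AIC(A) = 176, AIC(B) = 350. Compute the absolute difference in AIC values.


Absolute difference = |176 - 350| = 174.
The model with lower AIC (A) is preferred.

174


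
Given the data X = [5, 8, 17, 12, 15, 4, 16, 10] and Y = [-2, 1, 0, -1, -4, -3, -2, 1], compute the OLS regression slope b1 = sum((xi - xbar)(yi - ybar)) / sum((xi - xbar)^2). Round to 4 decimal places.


Calculate xbar = 10.8750, ybar = -1.2500.
S_xx = 172.8750, S_xy = 0.7500.
Using b1 = S_xy / S_xx = 0.7500 / 172.8750, we get b1 = 0.0043.

0.0043


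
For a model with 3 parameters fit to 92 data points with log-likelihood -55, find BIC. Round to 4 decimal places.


k * ln(n) = 3 * ln(92) = 3 * 4.521789 = 13.565367.
-2 * loglik = -2 * (-55) = 110.
BIC = 13.565367 + 110 = 123.565367, which rounds to 123.5654.

123.5654


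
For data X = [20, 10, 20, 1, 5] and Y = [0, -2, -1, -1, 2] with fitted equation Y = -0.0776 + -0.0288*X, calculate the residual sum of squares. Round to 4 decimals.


Predicted values from Y = -0.0776 + -0.0288*X.
Residuals: [0.6536, -1.6344, -0.3464, -0.8936, 2.2216].
SSres = 8.9525.

8.9525


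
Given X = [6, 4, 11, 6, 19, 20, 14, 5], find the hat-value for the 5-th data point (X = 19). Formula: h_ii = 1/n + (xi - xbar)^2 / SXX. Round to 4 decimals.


n = 8, xbar = 10.6250.
SXX = sum((xi - xbar)^2) = 287.8750.
h = 1/8 + (19 - 10.6250)^2 / 287.8750 = 0.3686.

0.3686


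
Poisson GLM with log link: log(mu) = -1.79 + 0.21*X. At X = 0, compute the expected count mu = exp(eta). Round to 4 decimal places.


Linear predictor: eta = -1.79 + (0.21)(0) = -1.7900.
Expected count: mu = exp(-1.7900) = 0.1670.

0.1670


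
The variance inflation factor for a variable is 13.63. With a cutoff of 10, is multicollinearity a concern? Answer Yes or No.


Compare VIF = 13.63 to the threshold of 10.
13.63 >= 10, so the answer is Yes.

Yes


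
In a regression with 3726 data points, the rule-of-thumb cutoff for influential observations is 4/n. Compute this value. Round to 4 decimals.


Using the rule of thumb:
Threshold = 4 / 3726 = 0.0011.

0.0011


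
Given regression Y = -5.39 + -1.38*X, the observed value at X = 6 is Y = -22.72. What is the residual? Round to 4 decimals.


Fitted value at X = 6 is yhat = -5.39 + -1.38*6 = -13.6700.
Residual = -22.72 - -13.6700 = -9.0500.

-9.0500


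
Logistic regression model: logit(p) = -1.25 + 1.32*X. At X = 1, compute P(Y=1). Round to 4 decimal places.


Compute z = -1.25 + (1.32)(1) = 0.0700.
exp(-z) = 0.9324.
P = 1/(1 + 0.9324) = 0.5175.

0.5175


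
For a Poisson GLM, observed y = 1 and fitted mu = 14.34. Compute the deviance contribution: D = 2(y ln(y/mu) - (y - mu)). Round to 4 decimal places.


Compute y*ln(y/mu) = 1*ln(1/14.34) = 1*-2.663053 = -2.663053.
y - mu = -13.34.
D = 2*(-2.663053 - (-13.34)) = 21.353894, which rounds to 21.3539.

21.3539


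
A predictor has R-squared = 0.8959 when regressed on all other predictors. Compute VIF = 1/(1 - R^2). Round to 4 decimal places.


Using VIF = 1/(1 - R^2_j):
1 - 0.8959 = 0.1041.
VIF = 9.6061.

9.6061


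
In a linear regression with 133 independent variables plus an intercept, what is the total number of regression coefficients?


Each predictor gets one coefficient, plus one intercept.
Total parameters = 133 + 1 = 134.

134


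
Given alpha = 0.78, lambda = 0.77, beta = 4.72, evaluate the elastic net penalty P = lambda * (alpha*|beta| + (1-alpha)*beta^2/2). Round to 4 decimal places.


L1 component = 0.78 * |4.72| = 3.6816.
L2 component = 0.22 * 4.72^2 / 2 = 2.4506.
Penalty = 0.77 * (3.6816 + 2.4506) = 0.77 * 6.1322 = 4.7218.

4.7218


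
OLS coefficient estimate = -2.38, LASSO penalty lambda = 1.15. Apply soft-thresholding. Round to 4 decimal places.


|beta_OLS| = 2.38.
lambda = 1.15.
Since |beta| > lambda, coefficient = sign(beta)*(|beta| - lambda) = -1.2300.
Result = -1.2300.

-1.2300


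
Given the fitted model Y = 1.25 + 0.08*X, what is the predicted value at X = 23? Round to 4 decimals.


Predicted value:
Y = 1.25 + (0.08)(23) = 1.25 + 1.8400 = 3.0900.

3.0900


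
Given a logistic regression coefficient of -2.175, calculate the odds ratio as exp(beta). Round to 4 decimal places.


exp(-2.175) = 0.1136.
So the odds ratio is 0.1136.

0.1136


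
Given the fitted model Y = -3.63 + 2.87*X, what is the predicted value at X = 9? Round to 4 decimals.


Predicted value:
Y = -3.63 + (2.87)(9) = -3.63 + 25.8300 = 22.2000.

22.2000


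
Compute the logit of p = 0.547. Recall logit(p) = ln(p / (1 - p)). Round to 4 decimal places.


Compute the odds: 0.547/0.453 = 1.2075.
Take the natural log: ln(1.2075) = 0.1886.

0.1886


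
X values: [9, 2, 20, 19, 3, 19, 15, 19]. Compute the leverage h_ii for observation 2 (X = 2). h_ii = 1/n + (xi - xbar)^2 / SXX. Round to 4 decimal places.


Mean of X: xbar = 13.2500.
SXX = 397.5000.
For X = 2: h = 1/8 + (2 - 13.2500)^2/397.5000 = 0.4434.

0.4434


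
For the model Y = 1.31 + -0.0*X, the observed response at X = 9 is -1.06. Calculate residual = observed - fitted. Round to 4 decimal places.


Compute yhat = 1.31 + (-0.0)(9) = 1.3100.
Residual = actual - predicted = -1.06 - 1.3100 = -2.3700.

-2.3700


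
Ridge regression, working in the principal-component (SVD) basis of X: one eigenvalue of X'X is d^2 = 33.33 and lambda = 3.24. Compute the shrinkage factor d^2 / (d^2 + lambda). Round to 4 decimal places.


d^2 + lambda = 33.33 + 3.24 = 36.5700.
Shrinkage factor = 33.33/36.5700 = 0.9114.

0.9114


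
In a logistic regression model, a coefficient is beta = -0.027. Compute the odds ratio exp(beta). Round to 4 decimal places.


exp(-0.027) = 0.9734.
So the odds ratio is 0.9734.

0.9734


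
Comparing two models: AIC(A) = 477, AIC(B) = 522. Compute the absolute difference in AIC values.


Compute |477 - 522| = 45.
Model A has the smaller AIC.

45


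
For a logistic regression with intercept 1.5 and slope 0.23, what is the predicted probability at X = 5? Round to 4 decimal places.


Compute z = 1.5 + (0.23)(5) = 2.6500.
exp(-z) = 0.0707.
P = 1/(1 + 0.0707) = 0.9340.

0.9340


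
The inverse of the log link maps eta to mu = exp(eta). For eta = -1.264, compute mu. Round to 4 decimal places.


mu = exp(eta) = exp(-1.264).
= 0.2825.

0.2825


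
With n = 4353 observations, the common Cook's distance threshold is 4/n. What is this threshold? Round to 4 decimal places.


The threshold is 4/n.
4/4353 = 0.0009.

0.0009


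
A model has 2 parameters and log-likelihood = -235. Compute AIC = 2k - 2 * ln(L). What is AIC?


AIC = 2*2 - 2*(-235).
= 4 + 470 = 474.

474


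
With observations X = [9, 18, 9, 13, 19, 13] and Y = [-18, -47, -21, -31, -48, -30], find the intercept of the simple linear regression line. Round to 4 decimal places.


Compute b1 = -2.9454 from the OLS formula.
With xbar = 13.5000 and ybar = -32.5000, the intercept is:
b0 = -32.5000 - -2.9454 * 13.5000 = 7.2623.

7.2623


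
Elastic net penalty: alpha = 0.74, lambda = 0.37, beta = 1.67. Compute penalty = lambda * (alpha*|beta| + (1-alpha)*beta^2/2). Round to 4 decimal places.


Compute:
L1 = 0.74 * 1.67 = 1.2358.
L2 = 0.26 * 1.67^2 / 2 = 0.3626.
Penalty = 0.37 * (1.2358 + 0.3626) = 0.5914.

0.5914


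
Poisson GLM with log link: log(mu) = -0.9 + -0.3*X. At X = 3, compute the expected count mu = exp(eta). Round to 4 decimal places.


eta = -0.9 + -0.3 * 3 = -1.8000.
mu = exp(-1.8000) = 0.1653.

0.1653


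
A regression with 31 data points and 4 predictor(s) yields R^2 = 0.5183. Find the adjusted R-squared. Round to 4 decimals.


Adjusted R^2 = 1 - (1 - R^2) * (n-1)/(n-p-1).
(1 - R^2) = 0.4817.
(n-1)/(n-p-1) = 30/26.
(1 - R^2) * (n-1) = 0.4817 * 30 = 14.4510.
Divide by (n-p-1): 14.4510 / 26 = 0.5558.
Adj R^2 = 1 - 0.5558 = 0.4442.

0.4442


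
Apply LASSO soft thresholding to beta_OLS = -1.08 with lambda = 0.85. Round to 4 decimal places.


Absolute value: |-1.08| = 1.08.
Compare to lambda = 0.85.
Since |beta| > lambda, coefficient = sign(beta)*(|beta| - lambda) = -0.2300.

-0.2300


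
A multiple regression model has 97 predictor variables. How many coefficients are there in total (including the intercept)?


Including the intercept, the model has 97 predictor coefficients + 1 intercept.
Total = 98.

98


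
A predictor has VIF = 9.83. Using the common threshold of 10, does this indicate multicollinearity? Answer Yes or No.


Compare VIF = 9.83 to the threshold of 10.
9.83 < 10, so the answer is No.

No


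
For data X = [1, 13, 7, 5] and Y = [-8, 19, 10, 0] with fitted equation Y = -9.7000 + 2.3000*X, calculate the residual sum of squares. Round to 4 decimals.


Predicted values from Y = -9.7000 + 2.3000*X.
Residuals: [-0.6000, -1.2000, 3.6000, -1.8000].
SSres = 18.0000.

18.0000


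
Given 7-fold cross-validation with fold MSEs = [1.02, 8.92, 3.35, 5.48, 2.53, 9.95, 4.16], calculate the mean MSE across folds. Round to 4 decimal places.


Sum of fold MSEs = 35.4100.
Average = 35.4100 / 7 = 5.0586.

5.0586


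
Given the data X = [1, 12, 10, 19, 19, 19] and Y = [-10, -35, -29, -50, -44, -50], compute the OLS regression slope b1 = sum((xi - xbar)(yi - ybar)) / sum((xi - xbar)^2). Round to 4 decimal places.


Calculate xbar = 13.3333, ybar = -36.3333.
S_xx = 261.3333, S_xy = -549.3333.
Using b1 = S_xy / S_xx = -549.3333 / 261.3333, we get b1 = -2.1020.

-2.1020


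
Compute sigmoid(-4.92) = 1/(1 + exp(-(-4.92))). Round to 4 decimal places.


First, exp(4.9200) = 137.0026.
Then sigma(z) = 1/(1 + 137.0026) = 0.0072.

0.0072


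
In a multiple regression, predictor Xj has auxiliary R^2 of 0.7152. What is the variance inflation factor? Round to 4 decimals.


VIF = 1 / (1 - 0.7152).
= 1 / 0.2848 = 3.5112.

3.5112


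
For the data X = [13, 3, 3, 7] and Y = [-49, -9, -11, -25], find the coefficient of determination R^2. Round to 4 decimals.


After computing the OLS fit (b0=1.8209, b1=-3.8955):
SSres = 2.2687, SStot = 1019.0000.
R^2 = 1 - 2.2687/1019.0000 = 0.9978.

0.9978


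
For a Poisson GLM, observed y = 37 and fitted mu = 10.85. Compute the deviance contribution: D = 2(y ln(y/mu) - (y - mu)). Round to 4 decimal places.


First: ln(37/10.85) = 1.226753.
Then: 37 * 1.226753 = 45.389861.
y - mu = 37 - 10.85 = 26.15.
D = 2(45.389861 - 26.15) = 38.479722, which rounds to 38.4797.

38.4797


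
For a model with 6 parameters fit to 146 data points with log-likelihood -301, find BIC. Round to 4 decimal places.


ln(146) = 4.983607.
k * ln(n) = 6 * 4.983607 = 29.901642.
-2L = 602.
BIC = 29.901642 + 602 = 631.901642, which rounds to 631.9016.

631.9016


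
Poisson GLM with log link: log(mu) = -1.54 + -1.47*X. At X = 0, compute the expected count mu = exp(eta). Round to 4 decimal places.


Compute eta = -1.54 + -1.47 * 0 = -1.5400.
Apply inverse link: mu = e^-1.5400 = 0.2144.

0.2144


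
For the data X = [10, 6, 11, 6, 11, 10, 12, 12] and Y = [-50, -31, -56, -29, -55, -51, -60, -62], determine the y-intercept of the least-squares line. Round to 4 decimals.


Compute b1 = -5.1446 from the OLS formula.
With xbar = 9.7500 and ybar = -49.2500, the intercept is:
b0 = -49.2500 - -5.1446 * 9.7500 = 0.9096.

0.9096


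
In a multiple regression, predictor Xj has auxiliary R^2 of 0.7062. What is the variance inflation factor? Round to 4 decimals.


Using VIF = 1/(1 - R^2_j):
1 - 0.7062 = 0.2938.
VIF = 3.4037.

3.4037


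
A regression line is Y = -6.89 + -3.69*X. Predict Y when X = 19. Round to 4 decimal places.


Predicted value:
Y = -6.89 + (-3.69)(19) = -6.89 + -70.1100 = -77.0000.

-77.0000


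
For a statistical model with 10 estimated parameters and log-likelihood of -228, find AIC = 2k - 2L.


AIC = 2k - 2*loglik = 2(10) - 2(-228).
= 20 + 456 = 476.

476


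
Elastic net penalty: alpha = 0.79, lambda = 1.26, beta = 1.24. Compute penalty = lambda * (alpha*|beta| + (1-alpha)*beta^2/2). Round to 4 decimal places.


alpha * |beta| = 0.79 * 1.24 = 0.9796.
(1-alpha) * beta^2/2 = 0.21 * 1.5376/2 = 0.1614.
Total = 1.26 * (0.9796 + 0.1614) = 1.4377.

1.4377


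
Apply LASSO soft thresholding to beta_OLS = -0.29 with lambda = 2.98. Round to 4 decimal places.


|beta_OLS| = 0.29.
lambda = 2.98.
Since |beta| <= lambda, the coefficient is set to 0.
Result = 0.0000.

0.0000


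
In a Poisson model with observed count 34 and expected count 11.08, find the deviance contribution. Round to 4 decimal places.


First: ln(34/11.08) = 1.121219.
Then: 34 * 1.121219 = 38.121446.
y - mu = 34 - 11.08 = 22.92.
D = 2(38.121446 - 22.92) = 30.402892, which rounds to 30.4029.

30.4029


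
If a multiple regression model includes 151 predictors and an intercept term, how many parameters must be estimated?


Each predictor gets one coefficient, plus one intercept.
Total parameters = 151 + 1 = 152.

152


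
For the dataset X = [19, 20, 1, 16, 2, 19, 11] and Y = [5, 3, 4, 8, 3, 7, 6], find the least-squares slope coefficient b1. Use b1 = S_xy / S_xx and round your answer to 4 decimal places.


First compute the means: xbar = 12.5714, ybar = 5.1429.
Then S_xx = sum((xi - xbar)^2) = 397.7143.
S_xy = sum((xi - xbar)(yi - ybar)) = 39.4286.
b1 = S_xy / S_xx = 39.4286 / 397.7143 = 0.0991.

0.0991


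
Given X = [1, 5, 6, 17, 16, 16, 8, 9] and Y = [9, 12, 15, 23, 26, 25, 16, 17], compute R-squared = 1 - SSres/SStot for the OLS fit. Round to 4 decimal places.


The fitted line is Y = 7.9182 + 1.0212*X.
SSres = 10.7636, SStot = 268.8750.
R^2 = 1 - SSres/SStot = 0.9600.

0.9600


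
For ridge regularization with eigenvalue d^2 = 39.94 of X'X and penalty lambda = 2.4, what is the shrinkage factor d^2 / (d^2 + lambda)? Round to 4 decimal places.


d^2 + lambda = 39.94 + 2.4 = 42.3400.
Shrinkage factor = 39.94/42.3400 = 0.9433.

0.9433


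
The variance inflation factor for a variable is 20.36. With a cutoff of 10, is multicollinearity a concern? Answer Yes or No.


Check: VIF = 20.36 vs threshold = 10.
Since 20.36 >= 10, the answer is Yes.

Yes


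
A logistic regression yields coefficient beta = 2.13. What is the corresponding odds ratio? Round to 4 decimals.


The odds ratio is computed as:
OR = e^(2.13) = 8.4149.

8.4149


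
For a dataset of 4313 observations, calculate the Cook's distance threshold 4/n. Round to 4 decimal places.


Cook's distance cutoff = 4/n = 4/4313.
= 0.0009.

0.0009


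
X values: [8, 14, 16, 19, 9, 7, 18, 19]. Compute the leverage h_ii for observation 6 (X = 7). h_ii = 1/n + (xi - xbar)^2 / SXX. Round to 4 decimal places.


n = 8, xbar = 13.7500.
SXX = sum((xi - xbar)^2) = 179.5000.
h = 1/8 + (7 - 13.7500)^2 / 179.5000 = 0.3788.

0.3788


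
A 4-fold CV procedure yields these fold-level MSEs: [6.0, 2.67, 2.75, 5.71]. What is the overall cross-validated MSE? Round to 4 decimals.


Total MSE across folds = 17.1300.
CV-MSE = 17.1300/4 = 4.2825.

4.2825


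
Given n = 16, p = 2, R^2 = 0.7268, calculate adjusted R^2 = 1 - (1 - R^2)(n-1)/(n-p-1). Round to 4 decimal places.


Using the formula:
(1 - 0.7268) = 0.2732.
Multiply by 15/13: 0.2732 * 15 = 4.0980, then 4.0980 / 13 = 0.3152.
Adj R^2 = 1 - 0.3152 = 0.6848.

0.6848


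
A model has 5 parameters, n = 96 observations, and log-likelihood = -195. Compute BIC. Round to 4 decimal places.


k * ln(n) = 5 * ln(96) = 5 * 4.564348 = 22.821740.
-2 * loglik = -2 * (-195) = 390.
BIC = 22.821740 + 390 = 412.821740, which rounds to 412.8217.

412.8217


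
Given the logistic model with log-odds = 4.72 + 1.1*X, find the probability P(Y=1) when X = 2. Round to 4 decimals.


z = 4.72 + 1.1 * 2 = 6.9200.
Sigmoid: P = 1 / (1 + exp(-6.9200)) = 0.9990.

0.9990


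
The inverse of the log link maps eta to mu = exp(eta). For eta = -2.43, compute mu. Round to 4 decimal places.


Apply the inverse link:
mu = e^-2.43 = 0.0880.

0.0880


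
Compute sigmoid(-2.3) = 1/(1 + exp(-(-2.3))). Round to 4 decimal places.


First, exp(2.3000) = 9.9742.
Then sigma(z) = 1/(1 + 9.9742) = 0.0911.

0.0911


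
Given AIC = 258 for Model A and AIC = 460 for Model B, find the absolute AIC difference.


Absolute difference = |258 - 460| = 202.
The model with lower AIC (A) is preferred.

202


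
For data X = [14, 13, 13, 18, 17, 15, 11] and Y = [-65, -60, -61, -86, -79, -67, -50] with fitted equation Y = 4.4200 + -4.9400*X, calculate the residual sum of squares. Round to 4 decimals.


Predicted values from Y = 4.4200 + -4.9400*X.
Residuals: [-0.2600, -0.2000, -1.2000, -1.5000, 0.5600, 2.6800, -0.0800].
SSres = 11.3000.

11.3000


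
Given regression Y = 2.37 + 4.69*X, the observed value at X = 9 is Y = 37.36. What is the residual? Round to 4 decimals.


Predicted = 2.37 + 4.69 * 9 = 44.5800.
Residual = 37.36 - 44.5800 = -7.2200.

-7.2200


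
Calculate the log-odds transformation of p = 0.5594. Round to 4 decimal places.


Compute the odds: 0.5594/0.4406 = 1.2696.
Take the natural log: ln(1.2696) = 0.2387.

0.2387


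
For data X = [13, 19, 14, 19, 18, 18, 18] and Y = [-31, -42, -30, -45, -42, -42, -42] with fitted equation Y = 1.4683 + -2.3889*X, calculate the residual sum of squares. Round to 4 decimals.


For each point, residual = actual - predicted.
Residuals: [-1.4126, 1.9208, 1.9763, -1.0792, -0.4681, -0.4681, -0.4681].
Sum of squared residuals = 11.4127.

11.4127


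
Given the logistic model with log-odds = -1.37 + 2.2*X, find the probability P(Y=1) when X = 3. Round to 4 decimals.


z = -1.37 + 2.2 * 3 = 5.2300.
Sigmoid: P = 1 / (1 + exp(-5.2300)) = 0.9947.

0.9947


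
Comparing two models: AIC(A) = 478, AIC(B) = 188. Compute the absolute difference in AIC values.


|AIC_A - AIC_B| = |478 - 188| = 290.
Model B is preferred (lower AIC).

290


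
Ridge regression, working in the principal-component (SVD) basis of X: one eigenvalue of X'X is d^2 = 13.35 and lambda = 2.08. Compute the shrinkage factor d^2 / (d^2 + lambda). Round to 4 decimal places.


Compute the denominator: 13.35 + 2.08 = 15.4300.
Shrinkage factor = 13.35 / 15.4300 = 0.8652.

0.8652


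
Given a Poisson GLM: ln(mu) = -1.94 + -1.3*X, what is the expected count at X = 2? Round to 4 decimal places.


eta = -1.94 + -1.3 * 2 = -4.5400.
mu = exp(-4.5400) = 0.0107.

0.0107


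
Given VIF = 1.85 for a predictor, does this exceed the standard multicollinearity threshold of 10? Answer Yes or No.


Check: VIF = 1.85 vs threshold = 10.
Since 1.85 < 10, the answer is No.

No


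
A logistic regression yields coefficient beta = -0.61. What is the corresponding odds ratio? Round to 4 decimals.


exp(-0.61) = 0.5434.
So the odds ratio is 0.5434.

0.5434


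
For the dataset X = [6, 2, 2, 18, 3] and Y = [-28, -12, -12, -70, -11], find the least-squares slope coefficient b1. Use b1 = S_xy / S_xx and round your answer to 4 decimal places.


Calculate xbar = 6.2000, ybar = -26.6000.
S_xx = 184.8000, S_xy = -684.4000.
Using b1 = S_xy / S_xx = -684.4000 / 184.8000, we get b1 = -3.7035.

-3.7035


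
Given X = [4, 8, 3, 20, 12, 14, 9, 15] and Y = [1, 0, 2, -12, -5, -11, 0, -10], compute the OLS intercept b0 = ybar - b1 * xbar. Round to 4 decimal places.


First find the slope: b1 = -0.9580.
Means: xbar = 10.6250, ybar = -4.3750.
b0 = ybar - b1 * xbar = -4.3750 - -0.9580 * 10.6250 = 5.8032.

5.8032


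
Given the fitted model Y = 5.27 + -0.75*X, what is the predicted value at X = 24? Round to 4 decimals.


Predicted value:
Y = 5.27 + (-0.75)(24) = 5.27 + -18.0000 = -12.7300.

-12.7300


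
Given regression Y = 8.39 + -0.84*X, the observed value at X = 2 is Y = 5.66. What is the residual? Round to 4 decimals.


Compute yhat = 8.39 + (-0.84)(2) = 6.7100.
Residual = actual - predicted = 5.66 - 6.7100 = -1.0500.

-1.0500


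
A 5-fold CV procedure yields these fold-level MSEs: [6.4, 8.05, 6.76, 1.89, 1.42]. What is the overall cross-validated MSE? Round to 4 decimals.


Sum of fold MSEs = 24.5200.
Average = 24.5200 / 5 = 4.9040.

4.9040
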